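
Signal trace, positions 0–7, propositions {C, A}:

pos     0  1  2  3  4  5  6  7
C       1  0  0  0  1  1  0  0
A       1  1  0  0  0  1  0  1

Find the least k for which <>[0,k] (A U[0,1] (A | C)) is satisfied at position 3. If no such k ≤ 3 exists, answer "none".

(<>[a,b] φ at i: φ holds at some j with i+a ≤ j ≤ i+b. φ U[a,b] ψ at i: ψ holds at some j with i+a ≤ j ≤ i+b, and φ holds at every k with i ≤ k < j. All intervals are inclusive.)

1

Scan j = 3,4,… for (A U[0,1] (A | C)):
  j=3: fails
  j=4: holds
First hit at j=4, so smallest k = 4-3 = 1.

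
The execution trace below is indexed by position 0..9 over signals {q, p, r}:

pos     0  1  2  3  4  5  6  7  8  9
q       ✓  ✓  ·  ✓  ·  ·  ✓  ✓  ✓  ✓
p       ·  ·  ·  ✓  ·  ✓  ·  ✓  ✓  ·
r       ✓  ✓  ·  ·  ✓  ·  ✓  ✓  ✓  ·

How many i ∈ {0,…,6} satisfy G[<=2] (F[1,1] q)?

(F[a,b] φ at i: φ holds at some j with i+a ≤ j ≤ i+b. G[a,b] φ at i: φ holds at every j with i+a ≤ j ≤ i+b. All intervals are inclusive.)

2

Evaluate at each i in [0,6]:
  i=0: ✗ (fails at j=1)
  i=1: ✗ (fails at j=1)
  i=2: ✗ (fails at j=3)
  i=3: ✗ (fails at j=3)
  i=4: ✗ (fails at j=4)
  i=5: ✓ (all of [5,7])
  i=6: ✓ (all of [6,8])
Positions where it holds: {5, 6} → 2.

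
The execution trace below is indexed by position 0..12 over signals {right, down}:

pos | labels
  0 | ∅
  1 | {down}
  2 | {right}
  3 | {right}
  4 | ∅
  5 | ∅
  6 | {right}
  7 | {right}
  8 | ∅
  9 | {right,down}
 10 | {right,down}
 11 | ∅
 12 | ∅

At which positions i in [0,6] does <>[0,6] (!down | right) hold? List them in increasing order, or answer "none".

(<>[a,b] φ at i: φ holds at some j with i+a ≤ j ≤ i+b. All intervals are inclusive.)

Evaluate at each i in [0,6]:
  i=0: ✓ (witness j=0)
  i=1: ✓ (witness j=2)
  i=2: ✓ (witness j=2)
  i=3: ✓ (witness j=3)
  i=4: ✓ (witness j=4)
  i=5: ✓ (witness j=5)
  i=6: ✓ (witness j=6)

0, 1, 2, 3, 4, 5, 6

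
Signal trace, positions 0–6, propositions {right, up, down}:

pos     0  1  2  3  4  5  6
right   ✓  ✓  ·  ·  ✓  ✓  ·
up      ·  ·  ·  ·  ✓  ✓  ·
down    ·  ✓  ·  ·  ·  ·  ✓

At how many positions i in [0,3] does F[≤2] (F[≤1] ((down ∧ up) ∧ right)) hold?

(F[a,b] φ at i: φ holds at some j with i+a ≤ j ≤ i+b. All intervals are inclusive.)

Evaluate at each i in [0,3]:
  i=0: ✗ (none in [0,2])
  i=1: ✗ (none in [1,3])
  i=2: ✗ (none in [2,4])
  i=3: ✗ (none in [3,5])
Positions where it holds: {} → 0.

0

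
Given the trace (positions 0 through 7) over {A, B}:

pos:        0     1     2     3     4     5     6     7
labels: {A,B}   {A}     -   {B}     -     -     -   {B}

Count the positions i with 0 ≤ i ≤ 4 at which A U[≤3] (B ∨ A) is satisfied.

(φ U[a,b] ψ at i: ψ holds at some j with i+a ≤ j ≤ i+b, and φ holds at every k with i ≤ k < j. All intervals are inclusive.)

Evaluate at each i in [0,4]:
  i=0: ✓ (rhs at j=0)
  i=1: ✓ (rhs at j=1)
  i=2: ✗ (lhs fails at k=2 before rhs at j=3)
  i=3: ✓ (rhs at j=3)
  i=4: ✗ (lhs fails at k=4 before rhs at j=7)
Positions where it holds: {0, 1, 3} → 3.

3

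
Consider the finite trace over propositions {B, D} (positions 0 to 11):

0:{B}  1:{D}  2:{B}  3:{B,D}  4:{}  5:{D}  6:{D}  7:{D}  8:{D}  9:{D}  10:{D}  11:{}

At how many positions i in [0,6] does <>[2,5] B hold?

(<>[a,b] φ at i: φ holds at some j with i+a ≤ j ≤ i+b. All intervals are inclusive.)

Evaluate at each i in [0,6]:
  i=0: ✓ (witness j=2)
  i=1: ✓ (witness j=3)
  i=2: ✗ (none in [4,7])
  i=3: ✗ (none in [5,8])
  i=4: ✗ (none in [6,9])
  i=5: ✗ (none in [7,10])
  i=6: ✗ (none in [8,11])
Positions where it holds: {0, 1} → 2.

2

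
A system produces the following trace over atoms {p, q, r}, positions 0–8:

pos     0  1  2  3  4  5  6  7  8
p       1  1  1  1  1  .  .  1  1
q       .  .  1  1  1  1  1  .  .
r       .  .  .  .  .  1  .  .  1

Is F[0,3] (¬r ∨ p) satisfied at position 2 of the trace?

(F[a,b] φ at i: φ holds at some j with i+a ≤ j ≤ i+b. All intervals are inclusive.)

True

Check (¬r ∨ p) at each j in [2,5]:
  j=2: true
  j=3: true
  j=4: true
  j=5: false
Found at j=2 → formula holds.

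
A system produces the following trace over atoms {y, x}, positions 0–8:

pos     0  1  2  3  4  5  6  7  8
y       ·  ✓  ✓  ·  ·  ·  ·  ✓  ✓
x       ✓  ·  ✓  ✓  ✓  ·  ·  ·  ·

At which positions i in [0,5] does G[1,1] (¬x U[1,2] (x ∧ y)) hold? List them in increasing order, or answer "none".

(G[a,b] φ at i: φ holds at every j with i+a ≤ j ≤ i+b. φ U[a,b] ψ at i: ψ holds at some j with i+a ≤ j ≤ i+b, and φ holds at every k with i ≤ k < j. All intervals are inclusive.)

Evaluate at each i in [0,5]:
  i=0: ✓ (all of [1,1])
  i=1: ✗ (fails at j=2)
  i=2: ✗ (fails at j=3)
  i=3: ✗ (fails at j=4)
  i=4: ✗ (fails at j=5)
  i=5: ✗ (fails at j=6)

0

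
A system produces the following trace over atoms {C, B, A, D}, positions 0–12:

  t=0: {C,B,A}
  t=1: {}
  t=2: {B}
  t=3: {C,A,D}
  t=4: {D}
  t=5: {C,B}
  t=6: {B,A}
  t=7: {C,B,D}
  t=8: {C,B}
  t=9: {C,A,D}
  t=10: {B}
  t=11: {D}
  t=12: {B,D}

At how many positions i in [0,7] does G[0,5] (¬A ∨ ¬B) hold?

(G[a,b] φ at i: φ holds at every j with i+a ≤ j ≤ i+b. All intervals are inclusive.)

1

Evaluate at each i in [0,7]:
  i=0: ✗ (fails at j=0)
  i=1: ✗ (fails at j=6)
  i=2: ✗ (fails at j=6)
  i=3: ✗ (fails at j=6)
  i=4: ✗ (fails at j=6)
  i=5: ✗ (fails at j=6)
  i=6: ✗ (fails at j=6)
  i=7: ✓ (all of [7,12])
Positions where it holds: {7} → 1.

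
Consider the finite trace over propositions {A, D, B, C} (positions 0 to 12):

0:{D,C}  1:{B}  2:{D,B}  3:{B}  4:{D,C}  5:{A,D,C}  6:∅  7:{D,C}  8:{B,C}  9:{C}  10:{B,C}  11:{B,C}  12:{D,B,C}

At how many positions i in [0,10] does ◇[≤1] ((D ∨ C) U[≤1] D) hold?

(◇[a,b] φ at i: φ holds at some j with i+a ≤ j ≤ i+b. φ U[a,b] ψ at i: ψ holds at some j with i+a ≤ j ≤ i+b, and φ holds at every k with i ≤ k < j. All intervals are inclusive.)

9

Evaluate at each i in [0,10]:
  i=0: ✓ (witness j=0)
  i=1: ✓ (witness j=2)
  i=2: ✓ (witness j=2)
  i=3: ✓ (witness j=4)
  i=4: ✓ (witness j=4)
  i=5: ✓ (witness j=5)
  i=6: ✓ (witness j=7)
  i=7: ✓ (witness j=7)
  i=8: ✗ (none in [8,9])
  i=9: ✗ (none in [9,10])
  i=10: ✓ (witness j=11)
Positions where it holds: {0, 1, 2, 3, 4, 5, 6, 7, 10} → 9.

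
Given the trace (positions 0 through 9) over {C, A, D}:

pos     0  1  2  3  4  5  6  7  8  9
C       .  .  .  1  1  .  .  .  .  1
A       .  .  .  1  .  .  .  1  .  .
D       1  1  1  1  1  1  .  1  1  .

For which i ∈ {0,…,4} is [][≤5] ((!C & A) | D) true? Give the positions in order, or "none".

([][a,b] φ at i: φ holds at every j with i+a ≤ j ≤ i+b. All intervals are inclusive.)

Evaluate at each i in [0,4]:
  i=0: ✓ (all of [0,5])
  i=1: ✗ (fails at j=6)
  i=2: ✗ (fails at j=6)
  i=3: ✗ (fails at j=6)
  i=4: ✗ (fails at j=6)

0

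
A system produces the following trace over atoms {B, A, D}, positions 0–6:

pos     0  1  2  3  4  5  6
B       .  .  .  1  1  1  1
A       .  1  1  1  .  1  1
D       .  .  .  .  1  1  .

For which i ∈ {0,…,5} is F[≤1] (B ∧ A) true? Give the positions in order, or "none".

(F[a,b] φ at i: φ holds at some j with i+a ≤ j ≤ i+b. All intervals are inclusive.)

Evaluate at each i in [0,5]:
  i=0: ✗ (none in [0,1])
  i=1: ✗ (none in [1,2])
  i=2: ✓ (witness j=3)
  i=3: ✓ (witness j=3)
  i=4: ✓ (witness j=5)
  i=5: ✓ (witness j=5)

2, 3, 4, 5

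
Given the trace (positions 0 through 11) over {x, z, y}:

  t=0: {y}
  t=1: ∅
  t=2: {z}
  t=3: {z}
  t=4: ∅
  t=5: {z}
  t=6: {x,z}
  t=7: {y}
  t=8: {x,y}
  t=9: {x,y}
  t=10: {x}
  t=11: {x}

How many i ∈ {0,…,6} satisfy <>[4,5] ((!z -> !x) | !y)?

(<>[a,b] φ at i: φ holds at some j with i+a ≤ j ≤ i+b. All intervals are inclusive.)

Evaluate at each i in [0,6]:
  i=0: ✓ (witness j=4)
  i=1: ✓ (witness j=5)
  i=2: ✓ (witness j=6)
  i=3: ✓ (witness j=7)
  i=4: ✗ (none in [8,9])
  i=5: ✓ (witness j=10)
  i=6: ✓ (witness j=10)
Positions where it holds: {0, 1, 2, 3, 5, 6} → 6.

6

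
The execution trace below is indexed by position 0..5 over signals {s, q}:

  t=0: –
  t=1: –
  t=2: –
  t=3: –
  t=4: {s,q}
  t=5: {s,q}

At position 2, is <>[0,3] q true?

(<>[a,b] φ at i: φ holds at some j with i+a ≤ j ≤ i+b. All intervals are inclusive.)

Check q at each j in [2,5]:
  j=2: false
  j=3: false
  j=4: true
  j=5: true
Found at j=4 → formula holds.

Holds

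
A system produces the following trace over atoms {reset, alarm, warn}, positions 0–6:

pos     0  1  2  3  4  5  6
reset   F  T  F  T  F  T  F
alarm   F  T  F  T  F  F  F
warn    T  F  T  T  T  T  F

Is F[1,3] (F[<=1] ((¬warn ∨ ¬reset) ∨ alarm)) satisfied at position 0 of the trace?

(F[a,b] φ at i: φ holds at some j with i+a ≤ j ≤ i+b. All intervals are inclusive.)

Check F[<=1] ((¬warn ∨ ¬reset) ∨ alarm) at each j in [1,3]:
  j=1: holds (witness at 1)
  j=2: holds (witness at 2)
  j=3: holds (witness at 3)
Found at j=1 → formula holds.

Holds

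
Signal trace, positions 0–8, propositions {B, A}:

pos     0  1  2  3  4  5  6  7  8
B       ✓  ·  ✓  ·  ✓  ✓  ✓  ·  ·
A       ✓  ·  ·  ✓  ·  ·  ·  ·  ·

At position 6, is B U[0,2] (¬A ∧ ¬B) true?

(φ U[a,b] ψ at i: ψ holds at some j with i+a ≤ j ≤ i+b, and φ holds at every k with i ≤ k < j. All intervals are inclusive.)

Yes

Need some j in [6,8] with (¬A ∧ ¬B), and B at every k in [6,j-1].
  j=6: (¬A ∧ ¬B) false.
  j=7: (¬A ∧ ¬B) holds; B holds at every k in [6,6] → satisfied.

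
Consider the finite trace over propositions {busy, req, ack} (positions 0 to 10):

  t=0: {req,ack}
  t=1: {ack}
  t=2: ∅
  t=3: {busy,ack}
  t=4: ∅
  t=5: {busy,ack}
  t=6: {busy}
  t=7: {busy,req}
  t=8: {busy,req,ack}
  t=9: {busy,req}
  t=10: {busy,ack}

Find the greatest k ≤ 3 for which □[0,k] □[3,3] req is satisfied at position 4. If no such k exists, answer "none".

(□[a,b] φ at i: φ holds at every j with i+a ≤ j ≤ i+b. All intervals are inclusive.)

2

□[3,3] req must hold from j=4 onward; find where it first fails.
  j=4: holds
  j=5: holds
  j=6: holds
  j=7: fails
Holds on [4,6], so largest k = 2.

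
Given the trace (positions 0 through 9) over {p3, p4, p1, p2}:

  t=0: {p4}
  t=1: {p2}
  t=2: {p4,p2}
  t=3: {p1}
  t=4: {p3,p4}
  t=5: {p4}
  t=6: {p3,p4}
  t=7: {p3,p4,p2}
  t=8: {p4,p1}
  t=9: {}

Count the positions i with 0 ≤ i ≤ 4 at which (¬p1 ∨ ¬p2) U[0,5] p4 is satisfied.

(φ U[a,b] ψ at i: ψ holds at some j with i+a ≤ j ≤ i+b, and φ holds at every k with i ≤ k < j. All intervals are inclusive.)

Evaluate at each i in [0,4]:
  i=0: ✓ (rhs at j=0)
  i=1: ✓ (rhs at j=2; lhs holds on [1,1])
  i=2: ✓ (rhs at j=2)
  i=3: ✓ (rhs at j=4; lhs holds on [3,3])
  i=4: ✓ (rhs at j=4)
Positions where it holds: {0, 1, 2, 3, 4} → 5.

5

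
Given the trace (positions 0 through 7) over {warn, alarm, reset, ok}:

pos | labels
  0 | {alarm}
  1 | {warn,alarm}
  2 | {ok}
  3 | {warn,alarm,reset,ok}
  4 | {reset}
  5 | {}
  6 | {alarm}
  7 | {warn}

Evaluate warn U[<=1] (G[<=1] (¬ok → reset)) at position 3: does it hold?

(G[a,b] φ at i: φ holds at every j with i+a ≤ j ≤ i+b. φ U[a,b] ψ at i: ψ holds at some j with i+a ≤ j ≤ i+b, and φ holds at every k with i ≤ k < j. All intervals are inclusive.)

Need some j in [3,4] with G[<=1] (¬ok → reset), and warn at every k in [3,j-1].
  j=3: G[<=1] (¬ok → reset) holds; no prefix to check → satisfied.

Holds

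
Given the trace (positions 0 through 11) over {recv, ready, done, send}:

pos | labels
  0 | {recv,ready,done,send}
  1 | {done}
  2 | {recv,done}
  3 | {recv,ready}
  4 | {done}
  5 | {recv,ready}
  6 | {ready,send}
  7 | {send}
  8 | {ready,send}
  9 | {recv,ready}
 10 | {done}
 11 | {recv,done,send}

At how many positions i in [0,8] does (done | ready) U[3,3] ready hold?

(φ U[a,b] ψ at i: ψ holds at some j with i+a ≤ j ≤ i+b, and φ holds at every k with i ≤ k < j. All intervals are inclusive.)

3

Evaluate at each i in [0,8]:
  i=0: ✓ (rhs at j=3; lhs holds on [0,2])
  i=1: ✗ (no rhs in [4,4])
  i=2: ✓ (rhs at j=5; lhs holds on [2,4])
  i=3: ✓ (rhs at j=6; lhs holds on [3,5])
  i=4: ✗ (no rhs in [7,7])
  i=5: ✗ (lhs fails at k=7 before rhs at j=8)
  i=6: ✗ (lhs fails at k=7 before rhs at j=9)
  i=7: ✗ (no rhs in [10,10])
  i=8: ✗ (no rhs in [11,11])
Positions where it holds: {0, 2, 3} → 3.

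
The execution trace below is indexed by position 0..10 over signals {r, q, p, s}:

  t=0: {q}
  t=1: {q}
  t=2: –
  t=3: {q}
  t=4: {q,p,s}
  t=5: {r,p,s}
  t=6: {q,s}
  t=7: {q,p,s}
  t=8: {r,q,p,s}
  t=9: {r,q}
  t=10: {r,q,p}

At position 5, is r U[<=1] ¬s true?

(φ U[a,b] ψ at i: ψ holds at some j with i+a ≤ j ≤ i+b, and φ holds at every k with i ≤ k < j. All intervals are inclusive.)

Need some j in [5,6] with ¬s, and r at every k in [5,j-1].
  j=5: ¬s false.
  j=6: ¬s false.
No j in the window works → until fails.

Does not hold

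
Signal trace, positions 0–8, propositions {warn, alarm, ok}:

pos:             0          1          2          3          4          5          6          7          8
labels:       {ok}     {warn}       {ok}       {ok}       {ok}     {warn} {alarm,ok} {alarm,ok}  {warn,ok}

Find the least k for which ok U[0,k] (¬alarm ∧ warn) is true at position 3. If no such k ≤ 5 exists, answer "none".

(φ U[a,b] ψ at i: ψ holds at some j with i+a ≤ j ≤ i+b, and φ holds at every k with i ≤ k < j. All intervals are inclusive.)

2

Need earliest j ≥ 3 with (¬alarm ∧ warn), and ok at every k in [3,j-1].
  j=3: rhs fails.
  j=4: rhs fails.
  j=5: rhs holds; lhs holds on [3,4]. k = 2.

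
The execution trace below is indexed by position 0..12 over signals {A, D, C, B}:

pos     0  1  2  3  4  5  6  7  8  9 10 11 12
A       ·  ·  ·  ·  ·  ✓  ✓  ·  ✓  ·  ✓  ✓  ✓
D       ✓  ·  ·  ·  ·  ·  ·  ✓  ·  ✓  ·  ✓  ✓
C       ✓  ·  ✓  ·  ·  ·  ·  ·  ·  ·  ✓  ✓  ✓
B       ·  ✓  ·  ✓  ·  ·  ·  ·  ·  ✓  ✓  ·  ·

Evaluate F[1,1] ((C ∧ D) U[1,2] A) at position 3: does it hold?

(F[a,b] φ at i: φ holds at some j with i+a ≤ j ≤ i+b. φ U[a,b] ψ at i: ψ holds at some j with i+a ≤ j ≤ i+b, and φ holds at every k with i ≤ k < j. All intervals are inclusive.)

Check ((C ∧ D) U[1,2] A) at each j in [4,4]:
  j=4: fails
No position in the window satisfies it → formula fails.

False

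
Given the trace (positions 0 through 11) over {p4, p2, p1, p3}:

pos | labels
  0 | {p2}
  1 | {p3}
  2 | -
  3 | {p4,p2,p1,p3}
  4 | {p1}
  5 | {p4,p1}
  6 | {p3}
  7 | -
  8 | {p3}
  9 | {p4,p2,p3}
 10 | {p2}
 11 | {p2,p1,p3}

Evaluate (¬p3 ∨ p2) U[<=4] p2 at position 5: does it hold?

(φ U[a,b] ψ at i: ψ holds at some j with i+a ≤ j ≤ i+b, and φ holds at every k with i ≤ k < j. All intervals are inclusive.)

False

Need some j in [5,9] with p2, and (¬p3 ∨ p2) at every k in [5,j-1].
  j=5: p2 false.
  j=6: p2 false.
  j=7: p2 false.
  j=8: p2 false.
  j=9: p2 holds, but (¬p3 ∨ p2) fails at k=6 → not this j.
No j in the window works → until fails.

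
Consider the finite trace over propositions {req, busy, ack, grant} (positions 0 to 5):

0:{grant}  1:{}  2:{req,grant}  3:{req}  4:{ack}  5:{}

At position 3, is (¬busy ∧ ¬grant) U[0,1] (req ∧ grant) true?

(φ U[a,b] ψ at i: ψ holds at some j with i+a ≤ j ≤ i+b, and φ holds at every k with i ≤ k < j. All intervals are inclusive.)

Need some j in [3,4] with (req ∧ grant), and (¬busy ∧ ¬grant) at every k in [3,j-1].
  j=3: (req ∧ grant) false.
  j=4: (req ∧ grant) false.
No j in the window works → until fails.

False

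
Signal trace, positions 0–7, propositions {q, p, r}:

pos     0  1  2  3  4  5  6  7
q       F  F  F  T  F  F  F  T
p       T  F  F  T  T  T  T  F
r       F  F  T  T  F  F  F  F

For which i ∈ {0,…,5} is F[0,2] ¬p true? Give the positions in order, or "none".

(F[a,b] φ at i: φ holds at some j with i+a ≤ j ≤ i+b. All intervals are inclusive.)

Evaluate at each i in [0,5]:
  i=0: ✓ (witness j=1)
  i=1: ✓ (witness j=1)
  i=2: ✓ (witness j=2)
  i=3: ✗ (none in [3,5])
  i=4: ✗ (none in [4,6])
  i=5: ✓ (witness j=7)

0, 1, 2, 5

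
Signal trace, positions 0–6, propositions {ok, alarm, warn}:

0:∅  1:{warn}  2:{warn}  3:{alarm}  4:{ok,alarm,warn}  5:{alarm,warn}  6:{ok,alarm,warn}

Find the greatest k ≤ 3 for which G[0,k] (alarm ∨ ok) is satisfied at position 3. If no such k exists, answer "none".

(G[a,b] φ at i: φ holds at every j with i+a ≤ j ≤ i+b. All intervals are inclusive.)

3

(alarm ∨ ok) must hold from j=3 onward; find where it first fails.
  j=3: holds
  j=4: holds
  j=5: holds
  j=6: holds
Holds through j=6; largest k = 3.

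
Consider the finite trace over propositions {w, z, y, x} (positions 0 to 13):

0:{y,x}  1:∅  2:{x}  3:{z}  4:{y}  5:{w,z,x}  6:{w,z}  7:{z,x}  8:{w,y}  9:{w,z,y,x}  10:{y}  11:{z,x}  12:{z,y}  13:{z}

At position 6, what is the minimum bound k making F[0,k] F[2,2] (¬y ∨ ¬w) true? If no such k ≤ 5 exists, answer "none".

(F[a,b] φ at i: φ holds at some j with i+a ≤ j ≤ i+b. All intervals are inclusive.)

Scan j = 6,7,… for F[2,2] (¬y ∨ ¬w):
  j=6: fails
  j=7: fails
  j=8: holds
First hit at j=8, so smallest k = 8-6 = 2.

2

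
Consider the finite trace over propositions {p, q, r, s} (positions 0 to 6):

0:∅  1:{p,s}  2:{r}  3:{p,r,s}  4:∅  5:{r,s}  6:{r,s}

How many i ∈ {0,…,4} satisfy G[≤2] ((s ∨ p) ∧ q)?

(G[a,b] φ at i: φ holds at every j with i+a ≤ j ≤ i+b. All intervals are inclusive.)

0

Evaluate at each i in [0,4]:
  i=0: ✗ (fails at j=0)
  i=1: ✗ (fails at j=1)
  i=2: ✗ (fails at j=2)
  i=3: ✗ (fails at j=3)
  i=4: ✗ (fails at j=4)
Positions where it holds: {} → 0.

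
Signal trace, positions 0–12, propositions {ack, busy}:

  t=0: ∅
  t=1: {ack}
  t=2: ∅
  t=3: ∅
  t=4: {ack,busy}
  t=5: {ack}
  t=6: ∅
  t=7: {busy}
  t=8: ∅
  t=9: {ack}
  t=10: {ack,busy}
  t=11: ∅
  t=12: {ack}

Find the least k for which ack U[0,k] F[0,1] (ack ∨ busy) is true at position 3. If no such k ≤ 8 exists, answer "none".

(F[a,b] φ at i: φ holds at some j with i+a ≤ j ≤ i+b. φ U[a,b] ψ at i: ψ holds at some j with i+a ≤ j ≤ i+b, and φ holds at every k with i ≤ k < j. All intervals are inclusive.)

0

Need earliest j ≥ 3 with F[0,1] (ack ∨ busy), and ack at every k in [3,j-1].
  j=3: rhs holds (empty prefix). k = 0.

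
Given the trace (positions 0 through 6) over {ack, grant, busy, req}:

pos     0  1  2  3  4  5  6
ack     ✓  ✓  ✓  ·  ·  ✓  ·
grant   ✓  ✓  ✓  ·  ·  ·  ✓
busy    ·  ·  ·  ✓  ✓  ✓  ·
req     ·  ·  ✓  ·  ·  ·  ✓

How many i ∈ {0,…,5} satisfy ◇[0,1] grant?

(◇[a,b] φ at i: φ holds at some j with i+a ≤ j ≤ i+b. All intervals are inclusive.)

Evaluate at each i in [0,5]:
  i=0: ✓ (witness j=0)
  i=1: ✓ (witness j=1)
  i=2: ✓ (witness j=2)
  i=3: ✗ (none in [3,4])
  i=4: ✗ (none in [4,5])
  i=5: ✓ (witness j=6)
Positions where it holds: {0, 1, 2, 5} → 4.

4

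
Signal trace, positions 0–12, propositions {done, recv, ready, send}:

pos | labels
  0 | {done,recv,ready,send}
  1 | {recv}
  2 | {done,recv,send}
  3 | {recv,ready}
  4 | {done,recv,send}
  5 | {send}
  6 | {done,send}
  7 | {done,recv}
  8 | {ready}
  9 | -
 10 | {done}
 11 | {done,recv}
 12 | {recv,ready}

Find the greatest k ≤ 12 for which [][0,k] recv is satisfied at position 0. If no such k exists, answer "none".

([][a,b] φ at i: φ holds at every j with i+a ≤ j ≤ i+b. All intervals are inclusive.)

recv must hold from j=0 onward; find where it first fails.
  j=0: holds
  j=1: holds
  j=2: holds
  j=3: holds
  j=4: holds
  j=5: fails
Holds on [0,4], so largest k = 4.

4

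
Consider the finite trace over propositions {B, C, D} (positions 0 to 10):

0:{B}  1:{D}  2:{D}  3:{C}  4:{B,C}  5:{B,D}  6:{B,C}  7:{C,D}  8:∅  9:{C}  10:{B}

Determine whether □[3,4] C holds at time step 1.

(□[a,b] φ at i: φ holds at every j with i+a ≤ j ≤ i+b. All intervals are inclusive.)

Check C at every j in [4,5]:
  j=4: true
  j=5: false
Fails at j=5 → formula fails.

No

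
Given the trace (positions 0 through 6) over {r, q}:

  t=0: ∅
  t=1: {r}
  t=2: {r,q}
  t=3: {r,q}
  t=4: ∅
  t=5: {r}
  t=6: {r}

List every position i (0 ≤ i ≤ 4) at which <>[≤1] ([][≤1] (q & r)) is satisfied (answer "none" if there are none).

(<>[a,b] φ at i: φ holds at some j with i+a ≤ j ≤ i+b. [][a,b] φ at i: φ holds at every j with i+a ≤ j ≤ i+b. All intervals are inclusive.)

Evaluate at each i in [0,4]:
  i=0: ✗ (none in [0,1])
  i=1: ✓ (witness j=2)
  i=2: ✓ (witness j=2)
  i=3: ✗ (none in [3,4])
  i=4: ✗ (none in [4,5])

1, 2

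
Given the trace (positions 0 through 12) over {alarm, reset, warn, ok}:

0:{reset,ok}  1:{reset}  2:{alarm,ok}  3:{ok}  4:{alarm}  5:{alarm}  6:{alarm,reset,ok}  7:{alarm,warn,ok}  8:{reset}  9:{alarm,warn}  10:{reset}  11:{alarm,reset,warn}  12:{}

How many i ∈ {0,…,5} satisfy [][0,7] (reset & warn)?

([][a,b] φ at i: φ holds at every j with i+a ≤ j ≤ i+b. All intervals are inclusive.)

Evaluate at each i in [0,5]:
  i=0: ✗ (fails at j=0)
  i=1: ✗ (fails at j=1)
  i=2: ✗ (fails at j=2)
  i=3: ✗ (fails at j=3)
  i=4: ✗ (fails at j=4)
  i=5: ✗ (fails at j=5)
Positions where it holds: {} → 0.

0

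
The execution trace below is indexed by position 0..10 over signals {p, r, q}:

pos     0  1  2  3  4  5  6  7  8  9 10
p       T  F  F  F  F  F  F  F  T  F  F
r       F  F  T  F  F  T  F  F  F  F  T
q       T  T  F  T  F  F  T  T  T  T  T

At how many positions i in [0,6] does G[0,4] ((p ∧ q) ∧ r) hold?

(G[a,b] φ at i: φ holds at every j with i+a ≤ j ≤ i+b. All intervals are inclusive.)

Evaluate at each i in [0,6]:
  i=0: ✗ (fails at j=0)
  i=1: ✗ (fails at j=1)
  i=2: ✗ (fails at j=2)
  i=3: ✗ (fails at j=3)
  i=4: ✗ (fails at j=4)
  i=5: ✗ (fails at j=5)
  i=6: ✗ (fails at j=6)
Positions where it holds: {} → 0.

0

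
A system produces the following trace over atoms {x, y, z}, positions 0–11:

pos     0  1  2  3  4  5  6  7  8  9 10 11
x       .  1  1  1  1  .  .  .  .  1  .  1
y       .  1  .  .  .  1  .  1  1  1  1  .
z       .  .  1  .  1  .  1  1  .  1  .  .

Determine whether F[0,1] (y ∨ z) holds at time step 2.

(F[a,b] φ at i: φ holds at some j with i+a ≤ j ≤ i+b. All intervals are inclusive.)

Yes

Check (y ∨ z) at each j in [2,3]:
  j=2: true
  j=3: false
Found at j=2 → formula holds.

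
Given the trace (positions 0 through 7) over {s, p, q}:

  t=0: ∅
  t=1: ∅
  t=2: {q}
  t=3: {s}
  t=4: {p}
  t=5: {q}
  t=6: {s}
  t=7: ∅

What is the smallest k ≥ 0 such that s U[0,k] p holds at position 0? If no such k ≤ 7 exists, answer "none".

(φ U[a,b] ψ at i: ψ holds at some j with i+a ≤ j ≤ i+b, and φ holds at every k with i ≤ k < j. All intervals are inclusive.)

Need earliest j ≥ 0 with p, and s at every k in [0,j-1].
  j=0: rhs fails.
  j=1: rhs fails.
  j=2: rhs fails.
  j=3: rhs fails.
  j=4: rhs holds but lhs fails at k=0.
  j=5: rhs fails.
  j=6: rhs fails.
  j=7: rhs fails.
No witness within the range → none.

none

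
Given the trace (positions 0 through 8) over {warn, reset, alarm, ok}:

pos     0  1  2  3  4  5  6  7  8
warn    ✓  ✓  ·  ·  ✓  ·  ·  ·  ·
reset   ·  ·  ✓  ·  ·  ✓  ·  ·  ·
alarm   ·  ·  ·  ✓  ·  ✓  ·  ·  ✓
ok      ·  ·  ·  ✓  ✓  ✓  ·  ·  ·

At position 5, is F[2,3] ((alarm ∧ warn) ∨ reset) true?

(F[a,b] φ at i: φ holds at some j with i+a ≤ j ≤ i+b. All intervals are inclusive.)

Check ((alarm ∧ warn) ∨ reset) at each j in [7,8]:
  j=7: false
  j=8: false
No position in the window satisfies it → formula fails.

No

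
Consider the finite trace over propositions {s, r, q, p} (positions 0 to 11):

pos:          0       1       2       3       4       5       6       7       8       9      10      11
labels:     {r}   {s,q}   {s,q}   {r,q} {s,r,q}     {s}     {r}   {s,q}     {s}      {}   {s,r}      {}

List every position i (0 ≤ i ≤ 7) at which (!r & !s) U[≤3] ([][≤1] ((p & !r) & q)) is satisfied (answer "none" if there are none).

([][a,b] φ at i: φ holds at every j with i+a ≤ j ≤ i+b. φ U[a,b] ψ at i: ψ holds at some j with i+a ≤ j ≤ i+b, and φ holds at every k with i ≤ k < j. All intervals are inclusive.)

none

Evaluate at each i in [0,7]:
  i=0: ✗ (no rhs in [0,3])
  i=1: ✗ (no rhs in [1,4])
  i=2: ✗ (no rhs in [2,5])
  i=3: ✗ (no rhs in [3,6])
  i=4: ✗ (no rhs in [4,7])
  i=5: ✗ (no rhs in [5,8])
  i=6: ✗ (no rhs in [6,9])
  i=7: ✗ (no rhs in [7,10])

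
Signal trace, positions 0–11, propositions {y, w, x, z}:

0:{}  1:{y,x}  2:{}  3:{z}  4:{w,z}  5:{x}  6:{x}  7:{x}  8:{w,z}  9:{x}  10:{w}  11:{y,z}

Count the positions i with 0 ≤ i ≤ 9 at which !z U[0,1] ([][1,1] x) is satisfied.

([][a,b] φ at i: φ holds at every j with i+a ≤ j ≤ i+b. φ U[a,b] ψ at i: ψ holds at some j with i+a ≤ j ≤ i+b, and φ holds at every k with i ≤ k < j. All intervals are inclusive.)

Evaluate at each i in [0,9]:
  i=0: ✓ (rhs at j=0)
  i=1: ✗ (no rhs in [1,2])
  i=2: ✗ (no rhs in [2,3])
  i=3: ✗ (lhs fails at k=3 before rhs at j=4)
  i=4: ✓ (rhs at j=4)
  i=5: ✓ (rhs at j=5)
  i=6: ✓ (rhs at j=6)
  i=7: ✓ (rhs at j=8; lhs holds on [7,7])
  i=8: ✓ (rhs at j=8)
  i=9: ✗ (no rhs in [9,10])
Positions where it holds: {0, 4, 5, 6, 7, 8} → 6.

6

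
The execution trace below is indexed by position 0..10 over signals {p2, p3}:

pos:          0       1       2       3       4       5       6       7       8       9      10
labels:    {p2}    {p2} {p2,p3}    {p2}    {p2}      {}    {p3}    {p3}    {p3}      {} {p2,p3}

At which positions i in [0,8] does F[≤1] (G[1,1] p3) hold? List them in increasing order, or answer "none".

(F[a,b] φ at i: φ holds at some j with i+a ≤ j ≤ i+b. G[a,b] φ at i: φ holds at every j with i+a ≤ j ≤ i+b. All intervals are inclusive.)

0, 1, 4, 5, 6, 7, 8

Evaluate at each i in [0,8]:
  i=0: ✓ (witness j=1)
  i=1: ✓ (witness j=1)
  i=2: ✗ (none in [2,3])
  i=3: ✗ (none in [3,4])
  i=4: ✓ (witness j=5)
  i=5: ✓ (witness j=5)
  i=6: ✓ (witness j=6)
  i=7: ✓ (witness j=7)
  i=8: ✓ (witness j=9)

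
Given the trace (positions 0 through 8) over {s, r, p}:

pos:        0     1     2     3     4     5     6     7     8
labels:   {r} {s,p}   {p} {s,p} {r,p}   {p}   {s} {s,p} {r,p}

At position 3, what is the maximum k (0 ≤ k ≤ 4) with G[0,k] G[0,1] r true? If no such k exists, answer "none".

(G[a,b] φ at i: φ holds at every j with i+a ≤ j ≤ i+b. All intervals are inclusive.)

G[0,1] r must hold from j=3 onward; find where it first fails.
  j=3: fails → no k works.

none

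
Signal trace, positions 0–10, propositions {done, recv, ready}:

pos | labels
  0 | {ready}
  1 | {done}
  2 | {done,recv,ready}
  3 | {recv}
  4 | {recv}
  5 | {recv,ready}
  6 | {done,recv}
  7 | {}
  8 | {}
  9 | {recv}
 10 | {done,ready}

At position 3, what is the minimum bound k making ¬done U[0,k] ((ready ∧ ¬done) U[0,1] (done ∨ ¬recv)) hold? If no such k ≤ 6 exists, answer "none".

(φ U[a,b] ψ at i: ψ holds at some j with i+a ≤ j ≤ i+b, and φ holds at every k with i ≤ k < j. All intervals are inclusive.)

Need earliest j ≥ 3 with ((ready ∧ ¬done) U[0,1] (done ∨ ¬recv)), and ¬done at every k in [3,j-1].
  j=3: rhs fails.
  j=4: rhs fails.
  j=5: rhs holds; lhs holds on [3,4]. k = 2.

2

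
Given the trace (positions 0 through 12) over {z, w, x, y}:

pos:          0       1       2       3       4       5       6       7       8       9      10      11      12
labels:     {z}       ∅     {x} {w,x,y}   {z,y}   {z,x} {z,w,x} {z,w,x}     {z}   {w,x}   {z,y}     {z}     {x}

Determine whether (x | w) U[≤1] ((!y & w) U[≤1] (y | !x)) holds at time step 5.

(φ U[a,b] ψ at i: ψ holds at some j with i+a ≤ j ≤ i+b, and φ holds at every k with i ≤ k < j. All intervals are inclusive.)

Need some j in [5,6] with ((!y & w) U[≤1] (y | !x)), and (x | w) at every k in [5,j-1].
  j=5: ((!y & w) U[≤1] (y | !x)) — fails.
  j=6: ((!y & w) U[≤1] (y | !x)) — fails.
No j in the window works → until fails.

Does not hold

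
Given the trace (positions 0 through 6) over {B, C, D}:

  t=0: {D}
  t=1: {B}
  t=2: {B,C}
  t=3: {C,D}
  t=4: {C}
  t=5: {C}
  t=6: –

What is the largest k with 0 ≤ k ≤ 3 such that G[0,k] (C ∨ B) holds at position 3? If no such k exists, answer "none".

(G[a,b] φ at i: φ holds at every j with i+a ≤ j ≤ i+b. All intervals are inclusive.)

2

(C ∨ B) must hold from j=3 onward; find where it first fails.
  j=3: holds
  j=4: holds
  j=5: holds
  j=6: fails
Holds on [3,5], so largest k = 2.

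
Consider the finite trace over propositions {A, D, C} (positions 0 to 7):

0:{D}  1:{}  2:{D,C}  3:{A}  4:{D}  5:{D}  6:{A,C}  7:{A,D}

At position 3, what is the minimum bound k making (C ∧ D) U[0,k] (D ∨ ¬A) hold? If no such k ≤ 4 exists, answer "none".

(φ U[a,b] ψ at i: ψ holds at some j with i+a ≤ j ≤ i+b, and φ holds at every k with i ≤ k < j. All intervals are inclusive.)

Need earliest j ≥ 3 with (D ∨ ¬A), and (C ∧ D) at every k in [3,j-1].
  j=3: rhs fails.
  j=4: rhs holds but lhs fails at k=3.
  j=5: rhs holds but lhs fails at k=3.
  j=6: rhs fails.
  j=7: rhs holds but lhs fails at k=3.
No witness within the range → none.

none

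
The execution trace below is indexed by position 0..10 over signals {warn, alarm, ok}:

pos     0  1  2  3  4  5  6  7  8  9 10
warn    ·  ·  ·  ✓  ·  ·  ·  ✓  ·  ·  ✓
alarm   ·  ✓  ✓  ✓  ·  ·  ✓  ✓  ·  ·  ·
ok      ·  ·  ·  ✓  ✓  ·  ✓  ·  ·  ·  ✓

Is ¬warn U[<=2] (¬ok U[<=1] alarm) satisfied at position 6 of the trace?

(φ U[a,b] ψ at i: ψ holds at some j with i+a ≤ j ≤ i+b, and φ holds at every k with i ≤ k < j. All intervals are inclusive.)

Yes

Need some j in [6,8] with (¬ok U[<=1] alarm), and ¬warn at every k in [6,j-1].
  j=6: (¬ok U[<=1] alarm) holds; no prefix to check → satisfied.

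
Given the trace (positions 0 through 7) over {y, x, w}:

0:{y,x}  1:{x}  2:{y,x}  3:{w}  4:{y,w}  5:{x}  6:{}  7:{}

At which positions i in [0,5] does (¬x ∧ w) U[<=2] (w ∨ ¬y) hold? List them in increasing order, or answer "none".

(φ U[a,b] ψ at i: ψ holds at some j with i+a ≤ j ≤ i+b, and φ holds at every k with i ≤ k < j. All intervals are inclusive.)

1, 3, 4, 5

Evaluate at each i in [0,5]:
  i=0: ✗ (lhs fails at k=0 before rhs at j=1)
  i=1: ✓ (rhs at j=1)
  i=2: ✗ (lhs fails at k=2 before rhs at j=3)
  i=3: ✓ (rhs at j=3)
  i=4: ✓ (rhs at j=4)
  i=5: ✓ (rhs at j=5)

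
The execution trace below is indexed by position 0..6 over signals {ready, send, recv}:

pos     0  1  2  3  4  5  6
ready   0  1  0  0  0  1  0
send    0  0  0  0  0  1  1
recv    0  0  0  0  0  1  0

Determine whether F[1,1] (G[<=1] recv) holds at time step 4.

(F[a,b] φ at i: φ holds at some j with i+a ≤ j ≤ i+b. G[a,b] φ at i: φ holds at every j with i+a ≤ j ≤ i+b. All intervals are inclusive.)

False

Check G[<=1] recv at each j in [5,5]:
  j=5: fails at 6
No position in the window satisfies it → formula fails.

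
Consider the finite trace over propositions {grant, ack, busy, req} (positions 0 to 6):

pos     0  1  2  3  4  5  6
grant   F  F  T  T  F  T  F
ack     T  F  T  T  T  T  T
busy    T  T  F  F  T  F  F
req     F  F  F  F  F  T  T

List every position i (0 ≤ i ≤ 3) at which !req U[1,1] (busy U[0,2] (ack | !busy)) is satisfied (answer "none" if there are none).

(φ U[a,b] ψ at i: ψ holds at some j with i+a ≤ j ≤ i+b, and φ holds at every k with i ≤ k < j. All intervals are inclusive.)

0, 1, 2, 3

Evaluate at each i in [0,3]:
  i=0: ✓ (rhs at j=1; lhs holds on [0,0])
  i=1: ✓ (rhs at j=2; lhs holds on [1,1])
  i=2: ✓ (rhs at j=3; lhs holds on [2,2])
  i=3: ✓ (rhs at j=4; lhs holds on [3,3])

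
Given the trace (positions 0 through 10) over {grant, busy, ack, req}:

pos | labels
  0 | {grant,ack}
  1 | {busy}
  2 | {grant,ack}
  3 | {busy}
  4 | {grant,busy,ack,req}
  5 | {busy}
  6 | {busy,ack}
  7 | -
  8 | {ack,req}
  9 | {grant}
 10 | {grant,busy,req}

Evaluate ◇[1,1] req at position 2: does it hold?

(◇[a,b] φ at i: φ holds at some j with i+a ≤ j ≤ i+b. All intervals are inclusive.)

Check req at each j in [3,3]:
  j=3: false
No position in the window satisfies it → formula fails.

False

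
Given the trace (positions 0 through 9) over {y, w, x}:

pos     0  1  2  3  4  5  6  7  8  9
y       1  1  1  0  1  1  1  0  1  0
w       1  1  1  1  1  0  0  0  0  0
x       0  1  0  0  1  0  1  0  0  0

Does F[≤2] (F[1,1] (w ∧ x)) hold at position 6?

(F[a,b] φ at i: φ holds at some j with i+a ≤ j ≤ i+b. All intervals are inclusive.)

Check F[1,1] (w ∧ x) at each j in [6,8]:
  j=6: fails (none in [7,7])
  j=7: fails (none in [8,8])
  j=8: fails (none in [9,9])
No position in the window satisfies it → formula fails.

Does not hold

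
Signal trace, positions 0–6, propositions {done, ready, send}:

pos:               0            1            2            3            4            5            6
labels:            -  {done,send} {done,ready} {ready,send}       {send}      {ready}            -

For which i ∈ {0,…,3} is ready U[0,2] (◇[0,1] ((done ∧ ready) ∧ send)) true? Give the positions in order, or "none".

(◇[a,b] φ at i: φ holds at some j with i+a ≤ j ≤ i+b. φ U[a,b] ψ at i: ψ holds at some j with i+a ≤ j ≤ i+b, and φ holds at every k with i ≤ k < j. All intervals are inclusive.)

Evaluate at each i in [0,3]:
  i=0: ✗ (no rhs in [0,2])
  i=1: ✗ (no rhs in [1,3])
  i=2: ✗ (no rhs in [2,4])
  i=3: ✗ (no rhs in [3,5])

none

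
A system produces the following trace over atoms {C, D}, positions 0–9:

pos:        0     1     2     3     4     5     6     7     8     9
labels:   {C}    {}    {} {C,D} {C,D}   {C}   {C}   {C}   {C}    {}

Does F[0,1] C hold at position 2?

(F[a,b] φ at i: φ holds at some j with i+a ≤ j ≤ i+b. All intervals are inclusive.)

Yes

Check C at each j in [2,3]:
  j=2: false
  j=3: true
Found at j=3 → formula holds.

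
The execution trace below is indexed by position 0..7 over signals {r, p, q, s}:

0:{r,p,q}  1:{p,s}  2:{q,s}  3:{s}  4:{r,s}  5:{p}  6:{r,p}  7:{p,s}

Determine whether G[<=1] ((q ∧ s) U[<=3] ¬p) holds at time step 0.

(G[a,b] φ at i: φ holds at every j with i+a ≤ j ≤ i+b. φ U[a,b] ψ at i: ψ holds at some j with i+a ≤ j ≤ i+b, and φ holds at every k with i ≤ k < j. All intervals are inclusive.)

No

Check ((q ∧ s) U[<=3] ¬p) at every j in [0,1]:
  j=0: fails
  j=1: fails
Fails at j=0 → formula fails.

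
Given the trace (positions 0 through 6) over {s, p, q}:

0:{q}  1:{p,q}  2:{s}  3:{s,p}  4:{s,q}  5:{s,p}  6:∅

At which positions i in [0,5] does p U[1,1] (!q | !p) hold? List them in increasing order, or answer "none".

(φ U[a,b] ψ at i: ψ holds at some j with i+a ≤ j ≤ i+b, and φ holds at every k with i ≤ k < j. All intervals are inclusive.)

1, 3, 5

Evaluate at each i in [0,5]:
  i=0: ✗ (no rhs in [1,1])
  i=1: ✓ (rhs at j=2; lhs holds on [1,1])
  i=2: ✗ (lhs fails at k=2 before rhs at j=3)
  i=3: ✓ (rhs at j=4; lhs holds on [3,3])
  i=4: ✗ (lhs fails at k=4 before rhs at j=5)
  i=5: ✓ (rhs at j=6; lhs holds on [5,5])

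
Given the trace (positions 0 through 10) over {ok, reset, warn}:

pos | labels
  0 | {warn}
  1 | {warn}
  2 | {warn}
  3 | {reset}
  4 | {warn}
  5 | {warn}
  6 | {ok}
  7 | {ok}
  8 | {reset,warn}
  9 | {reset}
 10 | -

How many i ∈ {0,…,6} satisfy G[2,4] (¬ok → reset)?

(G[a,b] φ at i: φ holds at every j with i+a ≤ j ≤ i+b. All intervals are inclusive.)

Evaluate at each i in [0,6]:
  i=0: ✗ (fails at j=2)
  i=1: ✗ (fails at j=4)
  i=2: ✗ (fails at j=4)
  i=3: ✗ (fails at j=5)
  i=4: ✓ (all of [6,8])
  i=5: ✓ (all of [7,9])
  i=6: ✗ (fails at j=10)
Positions where it holds: {4, 5} → 2.

2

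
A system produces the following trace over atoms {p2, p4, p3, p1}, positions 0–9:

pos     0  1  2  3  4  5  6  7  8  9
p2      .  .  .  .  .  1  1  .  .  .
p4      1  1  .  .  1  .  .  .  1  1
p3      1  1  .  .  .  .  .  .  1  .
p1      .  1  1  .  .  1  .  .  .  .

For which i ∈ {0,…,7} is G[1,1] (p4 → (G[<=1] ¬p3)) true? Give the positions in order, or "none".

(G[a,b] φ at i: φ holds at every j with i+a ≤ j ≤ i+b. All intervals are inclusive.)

1, 2, 3, 4, 5, 6

Evaluate at each i in [0,7]:
  i=0: ✗ (fails at j=1)
  i=1: ✓ (all of [2,2])
  i=2: ✓ (all of [3,3])
  i=3: ✓ (all of [4,4])
  i=4: ✓ (all of [5,5])
  i=5: ✓ (all of [6,6])
  i=6: ✓ (all of [7,7])
  i=7: ✗ (fails at j=8)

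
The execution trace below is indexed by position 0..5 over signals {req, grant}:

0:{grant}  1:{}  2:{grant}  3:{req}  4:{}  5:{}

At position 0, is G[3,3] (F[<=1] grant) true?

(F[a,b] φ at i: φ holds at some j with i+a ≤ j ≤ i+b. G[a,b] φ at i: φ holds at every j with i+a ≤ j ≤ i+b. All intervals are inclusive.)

Check F[<=1] grant at every j in [3,3]:
  j=3: fails (none in [3,4])
Fails at j=3 → formula fails.

Does not hold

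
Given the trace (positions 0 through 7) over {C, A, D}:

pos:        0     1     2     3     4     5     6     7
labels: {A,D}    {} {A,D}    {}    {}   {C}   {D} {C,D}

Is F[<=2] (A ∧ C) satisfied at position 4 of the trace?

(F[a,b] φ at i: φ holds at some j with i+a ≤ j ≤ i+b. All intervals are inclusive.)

Check (A ∧ C) at each j in [4,6]:
  j=4: false
  j=5: false
  j=6: false
No position in the window satisfies it → formula fails.

No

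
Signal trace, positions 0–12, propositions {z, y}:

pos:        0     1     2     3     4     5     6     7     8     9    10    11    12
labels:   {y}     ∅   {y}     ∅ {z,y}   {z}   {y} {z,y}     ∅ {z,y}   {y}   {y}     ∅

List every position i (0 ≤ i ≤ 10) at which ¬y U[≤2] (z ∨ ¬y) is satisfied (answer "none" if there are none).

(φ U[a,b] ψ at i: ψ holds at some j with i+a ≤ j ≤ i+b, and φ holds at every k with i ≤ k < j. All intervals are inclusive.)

1, 3, 4, 5, 7, 8, 9

Evaluate at each i in [0,10]:
  i=0: ✗ (lhs fails at k=0 before rhs at j=1)
  i=1: ✓ (rhs at j=1)
  i=2: ✗ (lhs fails at k=2 before rhs at j=3)
  i=3: ✓ (rhs at j=3)
  i=4: ✓ (rhs at j=4)
  i=5: ✓ (rhs at j=5)
  i=6: ✗ (lhs fails at k=6 before rhs at j=7)
  i=7: ✓ (rhs at j=7)
  i=8: ✓ (rhs at j=8)
  i=9: ✓ (rhs at j=9)
  i=10: ✗ (lhs fails at k=10 before rhs at j=12)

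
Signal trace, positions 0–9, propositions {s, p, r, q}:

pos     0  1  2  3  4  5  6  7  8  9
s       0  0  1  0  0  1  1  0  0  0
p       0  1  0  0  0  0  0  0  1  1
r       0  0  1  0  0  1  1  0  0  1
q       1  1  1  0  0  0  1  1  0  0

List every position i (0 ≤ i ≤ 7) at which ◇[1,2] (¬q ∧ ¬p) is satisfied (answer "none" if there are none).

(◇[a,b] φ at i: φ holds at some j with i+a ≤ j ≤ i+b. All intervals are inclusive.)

1, 2, 3, 4

Evaluate at each i in [0,7]:
  i=0: ✗ (none in [1,2])
  i=1: ✓ (witness j=3)
  i=2: ✓ (witness j=3)
  i=3: ✓ (witness j=4)
  i=4: ✓ (witness j=5)
  i=5: ✗ (none in [6,7])
  i=6: ✗ (none in [7,8])
  i=7: ✗ (none in [8,9])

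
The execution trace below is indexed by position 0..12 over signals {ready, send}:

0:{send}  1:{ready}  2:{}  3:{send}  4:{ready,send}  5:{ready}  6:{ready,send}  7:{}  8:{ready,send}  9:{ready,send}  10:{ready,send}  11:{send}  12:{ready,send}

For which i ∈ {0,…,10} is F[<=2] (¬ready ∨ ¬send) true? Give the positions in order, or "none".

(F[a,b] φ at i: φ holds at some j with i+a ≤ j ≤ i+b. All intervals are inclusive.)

0, 1, 2, 3, 4, 5, 6, 7, 9, 10

Evaluate at each i in [0,10]:
  i=0: ✓ (witness j=0)
  i=1: ✓ (witness j=1)
  i=2: ✓ (witness j=2)
  i=3: ✓ (witness j=3)
  i=4: ✓ (witness j=5)
  i=5: ✓ (witness j=5)
  i=6: ✓ (witness j=7)
  i=7: ✓ (witness j=7)
  i=8: ✗ (none in [8,10])
  i=9: ✓ (witness j=11)
  i=10: ✓ (witness j=11)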